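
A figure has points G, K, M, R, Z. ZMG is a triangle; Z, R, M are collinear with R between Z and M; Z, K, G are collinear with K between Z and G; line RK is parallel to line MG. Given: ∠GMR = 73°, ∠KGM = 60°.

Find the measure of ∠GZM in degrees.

1. ∠GMZ = 73°  [R on ray MZ]
2. ∠MGZ = 60°  [K on ray GZ]
3. ∠GZM = 47°  [△ZMG]

∠GZM = 47°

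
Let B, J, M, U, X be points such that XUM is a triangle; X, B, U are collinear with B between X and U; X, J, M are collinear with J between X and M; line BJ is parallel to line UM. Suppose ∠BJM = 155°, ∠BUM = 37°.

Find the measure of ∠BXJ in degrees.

∠BXJ = 118°

1. ∠BJX = 25°  [linear pair at J on XM]
2. ∠MUX = 37°  [B on ray UX]
3. ∠UMX = 25°  [BJ∥UM, corresponding at J]
4. ∠MXU = 118°  [△XUM]
5. ∠BXJ = 118°  [B on XU, J on XM]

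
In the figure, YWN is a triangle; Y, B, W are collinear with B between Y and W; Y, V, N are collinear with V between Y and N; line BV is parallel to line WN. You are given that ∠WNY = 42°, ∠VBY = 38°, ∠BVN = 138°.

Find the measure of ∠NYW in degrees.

1. ∠BVY = 42°  [BV∥WN, corresponding at V]
2. ∠BYV = 100°  [△YBV]
3. ∠NYW = 100°  [B on YW, V on YN]

∠NYW = 100°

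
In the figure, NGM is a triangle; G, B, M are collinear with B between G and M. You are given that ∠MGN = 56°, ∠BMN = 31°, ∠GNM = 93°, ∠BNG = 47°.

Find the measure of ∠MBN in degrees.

1. ∠BGN = 56°  [B on ray GM]
2. ∠GBN = 77°  [△NGB]
3. ∠MBN = 103°  [linear pair at B on GM]

∠MBN = 103°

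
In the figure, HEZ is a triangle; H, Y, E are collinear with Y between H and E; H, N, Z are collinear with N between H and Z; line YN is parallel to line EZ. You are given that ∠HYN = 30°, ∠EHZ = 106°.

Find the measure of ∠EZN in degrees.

1. ∠HEZ = 30°  [YN∥EZ, corresponding at Y]
2. ∠EZH = 44°  [△HEZ]
3. ∠EZN = 44°  [N on ray ZH]

∠EZN = 44°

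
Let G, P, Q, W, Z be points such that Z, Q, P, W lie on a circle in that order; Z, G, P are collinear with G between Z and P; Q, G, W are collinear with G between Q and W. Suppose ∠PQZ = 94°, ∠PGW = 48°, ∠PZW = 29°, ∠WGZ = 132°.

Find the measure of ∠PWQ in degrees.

∠PWQ = 67°

1. ∠PWZ = 86°  [cyclic ZQPW, opposite ∠Q+∠W]
2. ∠WPZ = 65°  [△ZPW]
3. ∠PWQ = 67°  [△PGW]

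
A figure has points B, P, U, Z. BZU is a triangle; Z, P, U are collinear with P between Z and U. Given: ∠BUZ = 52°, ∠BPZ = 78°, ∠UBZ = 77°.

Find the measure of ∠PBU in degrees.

∠PBU = 26°

1. ∠BUP = 52°  [P on ray UZ]
2. ∠BPU = 102°  [linear pair at P on ZU]
3. ∠PBU = 26°  [△BPU]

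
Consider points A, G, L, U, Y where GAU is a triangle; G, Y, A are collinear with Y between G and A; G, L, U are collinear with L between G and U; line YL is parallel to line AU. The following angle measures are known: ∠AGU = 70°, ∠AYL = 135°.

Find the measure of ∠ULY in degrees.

∠ULY = 115°

1. ∠LGY = 70°  [Y on GA, L on GU]
2. ∠GYL = 45°  [linear pair at Y on GA]
3. ∠GLY = 65°  [△GYL]
4. ∠ULY = 115°  [linear pair at L on GU]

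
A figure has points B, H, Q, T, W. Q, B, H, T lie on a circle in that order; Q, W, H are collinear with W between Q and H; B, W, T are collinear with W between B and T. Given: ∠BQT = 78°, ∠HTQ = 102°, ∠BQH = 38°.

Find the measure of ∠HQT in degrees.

∠HQT = 40°

1. ∠BHT = 102°  [cyclic QBHT, opposite ∠Q+∠H]
2. ∠BTH = 38°  [same arc BH]
3. ∠HBT = 40°  [△BHT]
4. ∠HQT = 40°  [same arc HT]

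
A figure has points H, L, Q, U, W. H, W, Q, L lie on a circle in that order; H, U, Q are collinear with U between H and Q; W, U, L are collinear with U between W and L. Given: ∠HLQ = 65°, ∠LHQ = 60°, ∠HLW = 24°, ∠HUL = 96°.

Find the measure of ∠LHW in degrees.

1. ∠HQL = 55°  [△HQL]
2. ∠HWL = 55°  [same arc HL]
3. ∠LHW = 101°  [△HWL]

∠LHW = 101°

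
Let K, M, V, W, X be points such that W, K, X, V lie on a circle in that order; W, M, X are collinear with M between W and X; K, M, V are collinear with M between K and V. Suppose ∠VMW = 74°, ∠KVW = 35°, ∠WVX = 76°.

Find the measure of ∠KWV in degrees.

1. ∠VWX = 71°  [△WMV]
2. ∠VXW = 33°  [△WXV]
3. ∠VKW = 33°  [same arc WV]
4. ∠KWV = 112°  [△WKV]

∠KWV = 112°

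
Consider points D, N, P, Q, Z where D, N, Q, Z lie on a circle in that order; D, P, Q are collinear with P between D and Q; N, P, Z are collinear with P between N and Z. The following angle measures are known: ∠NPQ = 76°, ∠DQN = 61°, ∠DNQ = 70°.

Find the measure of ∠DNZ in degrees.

∠DNZ = 27°

1. ∠DPN = 104°  [linear pair at P on DQ]
2. ∠NDQ = 49°  [△DNQ]
3. ∠DNZ = 27°  [△DPN]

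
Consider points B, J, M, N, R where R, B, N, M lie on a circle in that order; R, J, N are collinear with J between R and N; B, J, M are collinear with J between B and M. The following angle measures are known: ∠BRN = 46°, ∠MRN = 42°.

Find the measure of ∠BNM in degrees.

∠BNM = 92°

1. ∠BMN = 46°  [same arc BN]
2. ∠MBN = 42°  [same arc NM]
3. ∠BNM = 92°  [△BNM]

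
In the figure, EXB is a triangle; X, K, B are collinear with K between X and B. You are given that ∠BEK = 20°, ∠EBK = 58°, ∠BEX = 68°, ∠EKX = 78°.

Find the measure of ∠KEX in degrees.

1. ∠EBX = 58°  [K on ray BX]
2. ∠BXE = 54°  [△EXB]
3. ∠EXK = 54°  [K on ray XB]
4. ∠KEX = 48°  [△EXK]

∠KEX = 48°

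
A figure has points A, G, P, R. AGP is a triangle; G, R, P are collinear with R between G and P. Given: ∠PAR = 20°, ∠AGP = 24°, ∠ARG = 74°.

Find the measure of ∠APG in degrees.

∠APG = 54°

1. ∠ARP = 106°  [linear pair at R on GP]
2. ∠APR = 54°  [△ARP]
3. ∠APG = 54°  [R on ray PG]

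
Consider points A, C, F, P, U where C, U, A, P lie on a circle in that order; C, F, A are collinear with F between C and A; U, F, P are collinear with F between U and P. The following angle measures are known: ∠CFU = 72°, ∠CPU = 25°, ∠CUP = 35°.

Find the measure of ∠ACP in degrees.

∠ACP = 47°

1. ∠AFP = 72°  [vertical angles at F]
2. ∠CFP = 108°  [linear pair at F on CA]
3. ∠ACP = 47°  [△CFP]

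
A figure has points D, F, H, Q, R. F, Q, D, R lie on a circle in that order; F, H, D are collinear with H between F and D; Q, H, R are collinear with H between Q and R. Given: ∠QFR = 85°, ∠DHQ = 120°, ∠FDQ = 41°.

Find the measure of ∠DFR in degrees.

∠DFR = 19°

1. ∠FHR = 120°  [vertical angles at H]
2. ∠FRQ = 41°  [same arc FQ]
3. ∠DFR = 19°  [△FHR]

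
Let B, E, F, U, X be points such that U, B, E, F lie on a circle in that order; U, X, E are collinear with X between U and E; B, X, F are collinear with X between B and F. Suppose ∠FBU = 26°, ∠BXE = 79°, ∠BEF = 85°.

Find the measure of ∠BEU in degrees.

∠BEU = 59°

1. ∠BUF = 95°  [cyclic UBEF, opposite ∠U+∠E]
2. ∠BFU = 59°  [△UBF]
3. ∠BEU = 59°  [same arc UB]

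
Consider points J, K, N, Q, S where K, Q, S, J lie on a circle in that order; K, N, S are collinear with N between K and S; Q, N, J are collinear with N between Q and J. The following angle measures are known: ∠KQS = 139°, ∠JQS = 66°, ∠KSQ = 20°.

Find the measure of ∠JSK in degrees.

∠JSK = 73°

1. ∠KJS = 41°  [cyclic KQSJ, opposite ∠Q+∠J]
2. ∠JKS = 66°  [same arc SJ]
3. ∠JSK = 73°  [△KSJ]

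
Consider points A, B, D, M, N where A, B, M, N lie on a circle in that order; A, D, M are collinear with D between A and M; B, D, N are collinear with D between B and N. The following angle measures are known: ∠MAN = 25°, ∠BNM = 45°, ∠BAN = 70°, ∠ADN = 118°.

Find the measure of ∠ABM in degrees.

∠ABM = 98°

1. ∠MBN = 25°  [same arc MN]
2. ∠BAM = 45°  [same arc BM]
3. ∠BDM = 118°  [vertical angles at D]
4. ∠AMB = 37°  [△BDM]
5. ∠ABM = 98°  [△ABM]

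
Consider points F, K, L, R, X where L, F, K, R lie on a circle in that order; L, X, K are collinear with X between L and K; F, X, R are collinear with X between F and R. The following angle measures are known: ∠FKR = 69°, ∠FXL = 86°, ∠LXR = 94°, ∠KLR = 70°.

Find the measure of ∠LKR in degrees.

1. ∠FLR = 111°  [cyclic LFKR, opposite ∠L+∠K]
2. ∠FRL = 16°  [△LXR]
3. ∠LFR = 53°  [△LFR]
4. ∠LKR = 53°  [same arc LR]

∠LKR = 53°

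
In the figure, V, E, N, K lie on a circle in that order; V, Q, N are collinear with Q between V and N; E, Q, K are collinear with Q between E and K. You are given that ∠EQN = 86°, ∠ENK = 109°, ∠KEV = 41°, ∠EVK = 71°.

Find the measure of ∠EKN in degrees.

∠EKN = 45°

1. ∠KQV = 86°  [vertical angles at Q]
2. ∠KNV = 41°  [same arc VK]
3. ∠KQN = 94°  [linear pair at Q on VN]
4. ∠EKN = 45°  [△NQK]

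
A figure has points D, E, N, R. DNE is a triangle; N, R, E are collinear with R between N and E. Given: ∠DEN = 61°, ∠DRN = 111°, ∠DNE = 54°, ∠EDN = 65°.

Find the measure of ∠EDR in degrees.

∠EDR = 50°

1. ∠DER = 61°  [R on ray EN]
2. ∠DRE = 69°  [linear pair at R on NE]
3. ∠EDR = 50°  [△DRE]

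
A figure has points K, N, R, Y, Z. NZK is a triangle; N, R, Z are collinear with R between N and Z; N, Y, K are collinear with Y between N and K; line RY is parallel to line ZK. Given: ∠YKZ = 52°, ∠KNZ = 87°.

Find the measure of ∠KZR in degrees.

1. ∠NKZ = 52°  [Y on ray KN]
2. ∠KZN = 41°  [△NZK]
3. ∠KZR = 41°  [R on ray ZN]

∠KZR = 41°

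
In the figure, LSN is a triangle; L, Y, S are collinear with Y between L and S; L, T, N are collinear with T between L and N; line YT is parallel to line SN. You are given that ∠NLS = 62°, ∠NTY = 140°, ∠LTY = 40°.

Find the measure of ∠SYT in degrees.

1. ∠TLY = 62°  [Y on LS, T on LN]
2. ∠LYT = 78°  [△LYT]
3. ∠SYT = 102°  [linear pair at Y on LS]

∠SYT = 102°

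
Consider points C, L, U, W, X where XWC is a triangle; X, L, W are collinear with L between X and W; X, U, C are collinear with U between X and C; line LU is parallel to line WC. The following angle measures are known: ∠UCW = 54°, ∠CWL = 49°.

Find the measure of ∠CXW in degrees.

1. ∠WCX = 54°  [U on ray CX]
2. ∠CWX = 49°  [L on ray WX]
3. ∠CXW = 77°  [△XWC]

∠CXW = 77°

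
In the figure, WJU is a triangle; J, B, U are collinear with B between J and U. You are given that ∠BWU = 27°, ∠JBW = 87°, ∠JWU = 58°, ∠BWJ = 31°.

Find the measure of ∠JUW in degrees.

∠JUW = 60°

1. ∠BJW = 62°  [△WJB]
2. ∠UJW = 62°  [B on ray JU]
3. ∠JUW = 60°  [△WJU]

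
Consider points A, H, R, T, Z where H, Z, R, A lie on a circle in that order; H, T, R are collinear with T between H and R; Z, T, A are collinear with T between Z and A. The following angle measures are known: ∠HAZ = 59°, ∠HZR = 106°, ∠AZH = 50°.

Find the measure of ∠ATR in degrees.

1. ∠HRZ = 59°  [same arc HZ]
2. ∠RHZ = 15°  [△HZR]
3. ∠ARH = 50°  [same arc HA]
4. ∠RAZ = 15°  [same arc ZR]
5. ∠ATR = 115°  [△RTA]

∠ATR = 115°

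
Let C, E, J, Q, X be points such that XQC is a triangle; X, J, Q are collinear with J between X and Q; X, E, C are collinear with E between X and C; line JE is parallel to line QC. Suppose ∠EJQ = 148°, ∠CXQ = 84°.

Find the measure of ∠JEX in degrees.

1. ∠EJX = 32°  [linear pair at J on XQ]
2. ∠EXJ = 84°  [J on XQ, E on XC]
3. ∠JEX = 64°  [△XJE]

∠JEX = 64°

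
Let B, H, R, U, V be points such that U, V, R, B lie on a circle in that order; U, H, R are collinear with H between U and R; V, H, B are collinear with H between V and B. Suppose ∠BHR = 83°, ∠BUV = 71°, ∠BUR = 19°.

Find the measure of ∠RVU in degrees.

∠RVU = 64°

1. ∠UHV = 83°  [vertical angles at H]
2. ∠BRV = 109°  [cyclic UVRB, opposite ∠U+∠R]
3. ∠BVR = 19°  [same arc RB]
4. ∠RHV = 97°  [linear pair at H on UR]
5. ∠RBV = 52°  [△VRB]
6. ∠URV = 64°  [△VHR]
7. ∠RUV = 52°  [same arc VR]
8. ∠RVU = 64°  [△UVR]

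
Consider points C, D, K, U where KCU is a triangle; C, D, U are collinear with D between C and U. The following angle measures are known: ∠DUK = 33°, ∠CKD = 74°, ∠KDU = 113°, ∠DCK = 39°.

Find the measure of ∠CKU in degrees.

∠CKU = 108°

1. ∠CUK = 33°  [D on ray UC]
2. ∠KCU = 39°  [D on ray CU]
3. ∠CKU = 108°  [△KCU]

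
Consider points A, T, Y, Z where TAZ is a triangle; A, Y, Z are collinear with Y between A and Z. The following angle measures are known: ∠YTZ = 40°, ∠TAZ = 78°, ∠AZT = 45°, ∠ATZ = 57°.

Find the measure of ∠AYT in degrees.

∠AYT = 85°

1. ∠TZY = 45°  [Y on ray ZA]
2. ∠TYZ = 95°  [△TYZ]
3. ∠AYT = 85°  [linear pair at Y on AZ]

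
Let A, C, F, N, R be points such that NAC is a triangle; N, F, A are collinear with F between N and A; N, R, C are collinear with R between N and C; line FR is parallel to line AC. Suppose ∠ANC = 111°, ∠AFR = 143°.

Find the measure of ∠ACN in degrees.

∠ACN = 32°

1. ∠FNR = 111°  [F on NA, R on NC]
2. ∠NFR = 37°  [linear pair at F on NA]
3. ∠FRN = 32°  [△NFR]
4. ∠ACN = 32°  [FR∥AC, corresponding at R]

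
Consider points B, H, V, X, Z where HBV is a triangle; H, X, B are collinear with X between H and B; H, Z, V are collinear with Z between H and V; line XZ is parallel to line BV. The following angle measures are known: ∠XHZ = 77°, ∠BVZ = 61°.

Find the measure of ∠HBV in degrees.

1. ∠BHV = 77°  [X on HB, Z on HV]
2. ∠BVH = 61°  [Z on ray VH]
3. ∠HBV = 42°  [△HBV]

∠HBV = 42°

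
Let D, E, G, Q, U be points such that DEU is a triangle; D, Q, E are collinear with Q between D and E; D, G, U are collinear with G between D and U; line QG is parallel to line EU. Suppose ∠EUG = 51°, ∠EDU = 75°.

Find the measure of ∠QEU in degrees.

1. ∠DUE = 51°  [G on ray UD]
2. ∠DEU = 54°  [△DEU]
3. ∠QEU = 54°  [Q on ray ED]

∠QEU = 54°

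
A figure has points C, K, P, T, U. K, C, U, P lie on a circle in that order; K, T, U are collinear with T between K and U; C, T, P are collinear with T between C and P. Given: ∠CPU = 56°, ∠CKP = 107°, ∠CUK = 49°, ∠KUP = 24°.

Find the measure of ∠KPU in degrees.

∠KPU = 105°

1. ∠CKU = 56°  [same arc CU]
2. ∠KCU = 75°  [△KCU]
3. ∠KPU = 105°  [cyclic KCUP, opposite ∠C+∠P]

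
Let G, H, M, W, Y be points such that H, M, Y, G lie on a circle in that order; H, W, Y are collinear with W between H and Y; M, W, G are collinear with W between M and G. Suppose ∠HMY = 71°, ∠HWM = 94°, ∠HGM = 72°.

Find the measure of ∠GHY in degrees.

∠GHY = 22°

1. ∠GWY = 94°  [vertical angles at W]
2. ∠GWH = 86°  [linear pair at W on HY]
3. ∠GHY = 22°  [△HWG]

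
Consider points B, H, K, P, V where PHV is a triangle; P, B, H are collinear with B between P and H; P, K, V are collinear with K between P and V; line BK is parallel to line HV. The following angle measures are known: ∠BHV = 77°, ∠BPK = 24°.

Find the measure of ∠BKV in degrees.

∠BKV = 101°

1. ∠PHV = 77°  [B on ray HP]
2. ∠HPV = 24°  [B on PH, K on PV]
3. ∠HVP = 79°  [△PHV]
4. ∠BKP = 79°  [BK∥HV, corresponding at K]
5. ∠BKV = 101°  [linear pair at K on PV]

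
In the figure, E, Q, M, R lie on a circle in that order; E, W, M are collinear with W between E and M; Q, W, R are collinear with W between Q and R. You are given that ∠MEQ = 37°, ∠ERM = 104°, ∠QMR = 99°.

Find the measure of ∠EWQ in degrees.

∠EWQ = 111°

1. ∠MRQ = 37°  [same arc QM]
2. ∠EQM = 76°  [cyclic EQMR, opposite ∠Q+∠R]
3. ∠MQR = 44°  [△QMR]
4. ∠EMQ = 67°  [△EQM]
5. ∠MWQ = 69°  [△QWM]
6. ∠EWQ = 111°  [linear pair at W on EM]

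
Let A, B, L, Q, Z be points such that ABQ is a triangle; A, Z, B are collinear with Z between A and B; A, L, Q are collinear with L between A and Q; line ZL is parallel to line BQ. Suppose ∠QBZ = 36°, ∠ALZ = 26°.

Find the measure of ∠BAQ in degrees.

∠BAQ = 118°

1. ∠ABQ = 36°  [Z on ray BA]
2. ∠AQB = 26°  [ZL∥BQ, corresponding at L]
3. ∠BAQ = 118°  [△ABQ]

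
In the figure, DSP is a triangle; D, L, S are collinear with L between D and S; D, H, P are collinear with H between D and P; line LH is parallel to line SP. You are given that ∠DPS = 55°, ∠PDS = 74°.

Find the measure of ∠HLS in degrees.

∠HLS = 129°

1. ∠DSP = 51°  [△DSP]
2. ∠DLH = 51°  [LH∥SP, corresponding at L]
3. ∠HLS = 129°  [linear pair at L on DS]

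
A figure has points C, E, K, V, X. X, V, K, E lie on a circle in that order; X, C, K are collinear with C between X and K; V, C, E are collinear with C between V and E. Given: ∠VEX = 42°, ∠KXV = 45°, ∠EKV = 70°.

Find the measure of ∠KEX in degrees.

1. ∠VKX = 42°  [same arc XV]
2. ∠KVX = 93°  [△XVK]
3. ∠KEX = 87°  [cyclic XVKE, opposite ∠V+∠E]

∠KEX = 87°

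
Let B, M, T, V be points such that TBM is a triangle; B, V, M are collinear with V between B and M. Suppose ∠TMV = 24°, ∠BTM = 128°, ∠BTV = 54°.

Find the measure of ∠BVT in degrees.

1. ∠BMT = 24°  [V on ray MB]
2. ∠MBT = 28°  [△TBM]
3. ∠TBV = 28°  [V on ray BM]
4. ∠BVT = 98°  [△TBV]

∠BVT = 98°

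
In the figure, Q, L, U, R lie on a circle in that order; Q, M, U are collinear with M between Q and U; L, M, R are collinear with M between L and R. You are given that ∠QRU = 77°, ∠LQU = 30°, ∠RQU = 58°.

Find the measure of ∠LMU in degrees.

1. ∠QLU = 103°  [cyclic QLUR, opposite ∠L+∠R]
2. ∠LUQ = 47°  [△QLU]
3. ∠RLU = 58°  [same arc UR]
4. ∠LMU = 75°  [△LMU]

∠LMU = 75°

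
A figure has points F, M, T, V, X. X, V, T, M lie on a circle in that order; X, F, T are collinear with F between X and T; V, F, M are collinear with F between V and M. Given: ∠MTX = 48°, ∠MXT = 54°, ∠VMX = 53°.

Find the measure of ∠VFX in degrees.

1. ∠MVT = 54°  [same arc TM]
2. ∠VTX = 53°  [same arc XV]
3. ∠TFV = 73°  [△VFT]
4. ∠VFX = 107°  [linear pair at F on XT]

∠VFX = 107°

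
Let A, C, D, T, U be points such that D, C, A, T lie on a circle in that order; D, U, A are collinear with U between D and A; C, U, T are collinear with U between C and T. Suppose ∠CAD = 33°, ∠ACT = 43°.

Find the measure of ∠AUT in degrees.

∠AUT = 76°

1. ∠CTD = 33°  [same arc DC]
2. ∠ADT = 43°  [same arc AT]
3. ∠DUT = 104°  [△DUT]
4. ∠AUT = 76°  [linear pair at U on DA]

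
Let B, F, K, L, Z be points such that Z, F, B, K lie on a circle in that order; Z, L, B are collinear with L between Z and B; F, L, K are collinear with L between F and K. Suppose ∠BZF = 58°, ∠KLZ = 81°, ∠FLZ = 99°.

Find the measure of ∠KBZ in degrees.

∠KBZ = 23°

1. ∠BKF = 58°  [same arc FB]
2. ∠BLK = 99°  [linear pair at L on ZB]
3. ∠KBZ = 23°  [△BLK]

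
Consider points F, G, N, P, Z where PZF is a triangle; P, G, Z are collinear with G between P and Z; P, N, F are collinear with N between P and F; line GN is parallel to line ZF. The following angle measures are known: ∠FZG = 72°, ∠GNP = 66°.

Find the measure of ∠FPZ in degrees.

∠FPZ = 42°

1. ∠FZP = 72°  [G on ray ZP]
2. ∠PFZ = 66°  [GN∥ZF, corresponding at N]
3. ∠FPZ = 42°  [△PZF]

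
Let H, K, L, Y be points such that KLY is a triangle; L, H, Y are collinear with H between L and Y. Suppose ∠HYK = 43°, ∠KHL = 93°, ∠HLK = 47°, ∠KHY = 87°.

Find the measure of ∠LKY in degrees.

1. ∠KYL = 43°  [H on ray YL]
2. ∠KLY = 47°  [H on ray LY]
3. ∠LKY = 90°  [△KLY]

∠LKY = 90°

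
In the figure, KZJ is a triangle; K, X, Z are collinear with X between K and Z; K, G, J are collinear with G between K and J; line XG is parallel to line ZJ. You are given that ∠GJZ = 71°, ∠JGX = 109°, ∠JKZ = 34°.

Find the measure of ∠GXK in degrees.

∠GXK = 75°

1. ∠KGX = 71°  [linear pair at G on KJ]
2. ∠GKX = 34°  [X on KZ, G on KJ]
3. ∠GXK = 75°  [△KXG]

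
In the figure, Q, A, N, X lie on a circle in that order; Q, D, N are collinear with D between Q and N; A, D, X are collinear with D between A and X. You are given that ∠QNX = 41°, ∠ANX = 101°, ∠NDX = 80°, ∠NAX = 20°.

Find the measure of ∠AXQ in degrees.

∠AXQ = 60°

1. ∠QAX = 41°  [same arc QX]
2. ∠AQX = 79°  [cyclic QANX, opposite ∠Q+∠N]
3. ∠AXQ = 60°  [△QAX]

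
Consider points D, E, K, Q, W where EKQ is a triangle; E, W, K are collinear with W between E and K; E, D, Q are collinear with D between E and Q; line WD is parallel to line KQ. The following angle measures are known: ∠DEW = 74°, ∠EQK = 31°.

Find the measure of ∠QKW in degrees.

∠QKW = 75°

1. ∠KEQ = 74°  [W on EK, D on EQ]
2. ∠EKQ = 75°  [△EKQ]
3. ∠QKW = 75°  [W on ray KE]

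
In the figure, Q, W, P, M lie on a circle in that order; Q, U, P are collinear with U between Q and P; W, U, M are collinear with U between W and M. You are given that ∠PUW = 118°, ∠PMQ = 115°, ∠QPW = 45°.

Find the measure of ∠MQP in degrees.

∠MQP = 17°

1. ∠MUQ = 118°  [vertical angles at U]
2. ∠QMW = 45°  [same arc QW]
3. ∠MQP = 17°  [△QUM]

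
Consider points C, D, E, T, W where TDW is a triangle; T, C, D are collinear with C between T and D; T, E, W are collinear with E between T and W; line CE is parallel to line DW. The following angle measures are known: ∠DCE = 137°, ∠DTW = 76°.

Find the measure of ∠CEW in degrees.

1. ∠ECT = 43°  [linear pair at C on TD]
2. ∠CTE = 76°  [C on TD, E on TW]
3. ∠CET = 61°  [△TCE]
4. ∠CEW = 119°  [linear pair at E on TW]

∠CEW = 119°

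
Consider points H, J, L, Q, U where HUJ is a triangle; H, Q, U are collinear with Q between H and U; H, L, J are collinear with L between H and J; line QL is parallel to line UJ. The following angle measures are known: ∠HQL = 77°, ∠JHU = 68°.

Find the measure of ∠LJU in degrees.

1. ∠HUJ = 77°  [QL∥UJ, corresponding at Q]
2. ∠HJU = 35°  [△HUJ]
3. ∠LJU = 35°  [L on ray JH]

∠LJU = 35°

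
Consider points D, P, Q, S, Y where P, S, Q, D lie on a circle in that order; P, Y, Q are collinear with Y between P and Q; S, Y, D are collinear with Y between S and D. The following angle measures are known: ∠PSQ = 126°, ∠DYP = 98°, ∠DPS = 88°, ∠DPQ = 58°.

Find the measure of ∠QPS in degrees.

∠QPS = 30°

1. ∠QYS = 98°  [vertical angles at Y]
2. ∠PDS = 24°  [△PYD]
3. ∠DSP = 68°  [△PSD]
4. ∠PYS = 82°  [linear pair at Y on PQ]
5. ∠QPS = 30°  [△PYS]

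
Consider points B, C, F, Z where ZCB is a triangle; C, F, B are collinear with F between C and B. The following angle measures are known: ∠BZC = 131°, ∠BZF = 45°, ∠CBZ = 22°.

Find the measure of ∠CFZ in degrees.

∠CFZ = 67°

1. ∠FBZ = 22°  [F on ray BC]
2. ∠BFZ = 113°  [△ZFB]
3. ∠CFZ = 67°  [linear pair at F on CB]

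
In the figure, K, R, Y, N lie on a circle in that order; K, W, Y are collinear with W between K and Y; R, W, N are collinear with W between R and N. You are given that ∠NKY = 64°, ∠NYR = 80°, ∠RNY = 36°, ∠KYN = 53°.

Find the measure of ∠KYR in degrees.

∠KYR = 27°

1. ∠KNY = 63°  [△KYN]
2. ∠RKY = 36°  [same arc RY]
3. ∠KRY = 117°  [cyclic KRYN, opposite ∠R+∠N]
4. ∠KYR = 27°  [△KRY]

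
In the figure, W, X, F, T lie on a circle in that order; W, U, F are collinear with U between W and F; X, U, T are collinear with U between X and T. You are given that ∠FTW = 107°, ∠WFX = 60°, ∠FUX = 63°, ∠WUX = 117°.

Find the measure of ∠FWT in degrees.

∠FWT = 57°

1. ∠WTX = 60°  [same arc WX]
2. ∠TUW = 63°  [vertical angles at U]
3. ∠FWT = 57°  [△WUT]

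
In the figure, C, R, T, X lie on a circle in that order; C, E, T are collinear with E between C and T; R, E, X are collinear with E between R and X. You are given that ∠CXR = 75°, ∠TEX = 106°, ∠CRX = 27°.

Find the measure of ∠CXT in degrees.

1. ∠CEX = 74°  [linear pair at E on CT]
2. ∠CTX = 27°  [same arc CX]
3. ∠TCX = 31°  [△CEX]
4. ∠CXT = 122°  [△CTX]

∠CXT = 122°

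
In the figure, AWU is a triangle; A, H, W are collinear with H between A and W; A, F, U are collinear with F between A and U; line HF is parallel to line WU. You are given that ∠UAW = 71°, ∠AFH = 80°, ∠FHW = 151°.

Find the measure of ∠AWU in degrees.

∠AWU = 29°

1. ∠FAH = 71°  [H on AW, F on AU]
2. ∠AHF = 29°  [△AHF]
3. ∠AWU = 29°  [HF∥WU, corresponding at H]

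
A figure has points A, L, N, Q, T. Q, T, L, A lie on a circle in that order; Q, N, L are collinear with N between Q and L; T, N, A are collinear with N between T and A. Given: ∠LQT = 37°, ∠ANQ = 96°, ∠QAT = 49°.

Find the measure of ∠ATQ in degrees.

∠ATQ = 59°

1. ∠LAT = 37°  [same arc TL]
2. ∠ANL = 84°  [linear pair at N on QL]
3. ∠ALQ = 59°  [△LNA]
4. ∠ATQ = 59°  [same arc QA]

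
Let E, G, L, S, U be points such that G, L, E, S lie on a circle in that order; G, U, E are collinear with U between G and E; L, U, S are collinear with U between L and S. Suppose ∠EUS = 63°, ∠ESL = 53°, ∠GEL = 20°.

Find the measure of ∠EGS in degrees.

1. ∠GUS = 117°  [linear pair at U on GE]
2. ∠GSL = 20°  [same arc GL]
3. ∠EGS = 43°  [△GUS]

∠EGS = 43°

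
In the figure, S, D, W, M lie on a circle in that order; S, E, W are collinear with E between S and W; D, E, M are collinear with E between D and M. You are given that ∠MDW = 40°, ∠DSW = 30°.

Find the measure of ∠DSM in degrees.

1. ∠DMW = 30°  [same arc DW]
2. ∠DWM = 110°  [△DWM]
3. ∠DSM = 70°  [cyclic SDWM, opposite ∠S+∠W]

∠DSM = 70°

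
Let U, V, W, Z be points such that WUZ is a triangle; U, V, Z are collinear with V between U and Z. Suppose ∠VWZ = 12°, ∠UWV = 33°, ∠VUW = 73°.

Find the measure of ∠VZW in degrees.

1. ∠UVW = 74°  [△WUV]
2. ∠WVZ = 106°  [linear pair at V on UZ]
3. ∠VZW = 62°  [△WVZ]

∠VZW = 62°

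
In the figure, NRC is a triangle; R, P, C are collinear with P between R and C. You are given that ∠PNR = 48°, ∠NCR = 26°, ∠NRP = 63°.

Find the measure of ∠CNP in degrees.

1. ∠NPR = 69°  [△NRP]
2. ∠NCP = 26°  [P on ray CR]
3. ∠CPN = 111°  [linear pair at P on RC]
4. ∠CNP = 43°  [△NPC]

∠CNP = 43°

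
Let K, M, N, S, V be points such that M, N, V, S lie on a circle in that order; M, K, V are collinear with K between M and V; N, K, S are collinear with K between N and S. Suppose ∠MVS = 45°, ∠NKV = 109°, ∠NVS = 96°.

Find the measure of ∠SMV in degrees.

∠SMV = 20°

1. ∠MNS = 45°  [same arc MS]
2. ∠MKS = 109°  [vertical angles at K]
3. ∠NMS = 84°  [cyclic MNVS, opposite ∠M+∠V]
4. ∠MSN = 51°  [△MNS]
5. ∠SMV = 20°  [△MKS]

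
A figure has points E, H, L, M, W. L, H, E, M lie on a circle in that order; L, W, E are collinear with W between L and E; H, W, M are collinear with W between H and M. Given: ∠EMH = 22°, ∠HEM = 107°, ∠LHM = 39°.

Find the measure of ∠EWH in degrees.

1. ∠ELH = 22°  [same arc HE]
2. ∠HWL = 119°  [△LWH]
3. ∠EWH = 61°  [linear pair at W on LE]

∠EWH = 61°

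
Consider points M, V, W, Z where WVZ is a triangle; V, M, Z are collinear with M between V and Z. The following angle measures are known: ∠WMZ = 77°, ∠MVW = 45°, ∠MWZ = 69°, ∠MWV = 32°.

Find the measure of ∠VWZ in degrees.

∠VWZ = 101°

1. ∠MZW = 34°  [△WMZ]
2. ∠WVZ = 45°  [M on ray VZ]
3. ∠VZW = 34°  [M on ray ZV]
4. ∠VWZ = 101°  [△WVZ]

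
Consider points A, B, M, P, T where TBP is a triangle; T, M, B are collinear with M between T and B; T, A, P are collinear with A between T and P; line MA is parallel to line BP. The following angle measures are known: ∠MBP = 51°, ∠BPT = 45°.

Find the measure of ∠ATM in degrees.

1. ∠PBT = 51°  [M on ray BT]
2. ∠BTP = 84°  [△TBP]
3. ∠ATM = 84°  [M on TB, A on TP]

∠ATM = 84°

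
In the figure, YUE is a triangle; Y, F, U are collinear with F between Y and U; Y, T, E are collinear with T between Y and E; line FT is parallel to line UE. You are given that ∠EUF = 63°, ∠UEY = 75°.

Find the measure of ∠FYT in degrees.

1. ∠EUY = 63°  [F on ray UY]
2. ∠EYU = 42°  [△YUE]
3. ∠FYT = 42°  [F on YU, T on YE]

∠FYT = 42°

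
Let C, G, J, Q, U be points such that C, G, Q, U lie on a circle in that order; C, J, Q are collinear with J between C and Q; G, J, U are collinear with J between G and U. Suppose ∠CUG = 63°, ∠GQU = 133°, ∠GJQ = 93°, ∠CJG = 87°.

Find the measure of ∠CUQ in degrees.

1. ∠CQG = 63°  [same arc CG]
2. ∠CJU = 93°  [vertical angles at J]
3. ∠QGU = 24°  [△GJQ]
4. ∠QJU = 87°  [vertical angles at J]
5. ∠QCU = 24°  [△CJU]
6. ∠GUQ = 23°  [△GQU]
7. ∠CQU = 70°  [△QJU]
8. ∠CUQ = 86°  [△CQU]

∠CUQ = 86°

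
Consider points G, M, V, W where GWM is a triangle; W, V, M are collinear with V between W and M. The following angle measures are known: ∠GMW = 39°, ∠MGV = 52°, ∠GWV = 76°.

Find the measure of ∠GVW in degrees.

∠GVW = 91°

1. ∠GMV = 39°  [V on ray MW]
2. ∠GVM = 89°  [△GVM]
3. ∠GVW = 91°  [linear pair at V on WM]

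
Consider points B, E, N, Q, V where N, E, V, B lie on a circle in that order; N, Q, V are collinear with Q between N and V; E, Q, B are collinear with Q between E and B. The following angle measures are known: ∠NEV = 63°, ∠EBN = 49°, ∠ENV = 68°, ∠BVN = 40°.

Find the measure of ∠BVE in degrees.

∠BVE = 89°

1. ∠BEN = 40°  [same arc NB]
2. ∠BNE = 91°  [△NEB]
3. ∠BVE = 89°  [cyclic NEVB, opposite ∠N+∠V]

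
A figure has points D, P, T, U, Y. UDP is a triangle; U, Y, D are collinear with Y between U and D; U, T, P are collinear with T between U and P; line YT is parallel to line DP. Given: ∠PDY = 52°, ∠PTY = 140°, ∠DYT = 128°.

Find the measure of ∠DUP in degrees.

1. ∠UTY = 40°  [linear pair at T on UP]
2. ∠TYU = 52°  [linear pair at Y on UD]
3. ∠TUY = 88°  [△UYT]
4. ∠DUP = 88°  [Y on UD, T on UP]

∠DUP = 88°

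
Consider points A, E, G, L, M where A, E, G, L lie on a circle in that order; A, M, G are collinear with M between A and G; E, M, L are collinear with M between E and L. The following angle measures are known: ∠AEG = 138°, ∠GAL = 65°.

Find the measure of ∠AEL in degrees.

1. ∠ALG = 42°  [cyclic AEGL, opposite ∠E+∠L]
2. ∠AGL = 73°  [△AGL]
3. ∠AEL = 73°  [same arc AL]

∠AEL = 73°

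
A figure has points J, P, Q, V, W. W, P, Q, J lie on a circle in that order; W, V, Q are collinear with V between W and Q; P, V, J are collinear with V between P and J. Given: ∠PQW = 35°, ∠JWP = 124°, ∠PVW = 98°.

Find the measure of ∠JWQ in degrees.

1. ∠PJW = 35°  [same arc WP]
2. ∠JVQ = 98°  [vertical angles at V]
3. ∠JVW = 82°  [linear pair at V on WQ]
4. ∠JWQ = 63°  [△WVJ]

∠JWQ = 63°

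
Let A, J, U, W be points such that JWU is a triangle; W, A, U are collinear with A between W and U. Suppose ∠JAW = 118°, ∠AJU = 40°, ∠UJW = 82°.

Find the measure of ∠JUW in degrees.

∠JUW = 78°

1. ∠JAU = 62°  [linear pair at A on WU]
2. ∠AUJ = 78°  [△JAU]
3. ∠JUW = 78°  [A on ray UW]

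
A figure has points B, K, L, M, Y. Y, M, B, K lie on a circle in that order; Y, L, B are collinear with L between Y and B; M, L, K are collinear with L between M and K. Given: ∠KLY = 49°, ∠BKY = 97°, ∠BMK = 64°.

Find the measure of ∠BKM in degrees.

∠BKM = 30°

1. ∠BLM = 49°  [vertical angles at L]
2. ∠BMY = 83°  [cyclic YMBK, opposite ∠M+∠K]
3. ∠MBY = 67°  [△MLB]
4. ∠BYM = 30°  [△YMB]
5. ∠BKM = 30°  [same arc MB]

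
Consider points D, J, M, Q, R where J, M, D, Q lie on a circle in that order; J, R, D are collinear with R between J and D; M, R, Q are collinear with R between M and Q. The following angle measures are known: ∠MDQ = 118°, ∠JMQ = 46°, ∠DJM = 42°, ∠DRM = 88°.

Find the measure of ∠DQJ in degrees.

1. ∠MJQ = 62°  [cyclic JMDQ, opposite ∠J+∠D]
2. ∠JDQ = 46°  [same arc JQ]
3. ∠JQM = 72°  [△JMQ]
4. ∠JRQ = 88°  [vertical angles at R]
5. ∠DJQ = 20°  [△JRQ]
6. ∠DQJ = 114°  [△JDQ]

∠DQJ = 114°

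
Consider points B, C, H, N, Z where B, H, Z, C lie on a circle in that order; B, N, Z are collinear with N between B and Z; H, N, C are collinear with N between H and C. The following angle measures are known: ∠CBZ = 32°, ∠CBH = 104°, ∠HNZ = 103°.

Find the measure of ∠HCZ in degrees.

∠HCZ = 72°

1. ∠CHZ = 32°  [same arc ZC]
2. ∠CZH = 76°  [cyclic BHZC, opposite ∠B+∠Z]
3. ∠HCZ = 72°  [△HZC]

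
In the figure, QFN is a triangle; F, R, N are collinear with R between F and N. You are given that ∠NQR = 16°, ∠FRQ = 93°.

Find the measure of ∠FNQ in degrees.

1. ∠NRQ = 87°  [linear pair at R on FN]
2. ∠QNR = 77°  [△QRN]
3. ∠FNQ = 77°  [R on ray NF]

∠FNQ = 77°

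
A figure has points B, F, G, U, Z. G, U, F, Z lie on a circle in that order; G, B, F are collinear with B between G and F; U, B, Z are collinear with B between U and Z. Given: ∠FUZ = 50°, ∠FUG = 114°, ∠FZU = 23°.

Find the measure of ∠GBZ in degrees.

1. ∠FGZ = 50°  [same arc FZ]
2. ∠FZG = 66°  [cyclic GUFZ, opposite ∠U+∠Z]
3. ∠GFZ = 64°  [△GFZ]
4. ∠FBZ = 93°  [△FBZ]
5. ∠GBZ = 87°  [linear pair at B on GF]

∠GBZ = 87°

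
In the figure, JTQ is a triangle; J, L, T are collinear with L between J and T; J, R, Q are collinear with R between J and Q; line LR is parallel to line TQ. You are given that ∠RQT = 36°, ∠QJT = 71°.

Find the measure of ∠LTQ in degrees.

1. ∠JQT = 36°  [R on ray QJ]
2. ∠JTQ = 73°  [△JTQ]
3. ∠LTQ = 73°  [L on ray TJ]

∠LTQ = 73°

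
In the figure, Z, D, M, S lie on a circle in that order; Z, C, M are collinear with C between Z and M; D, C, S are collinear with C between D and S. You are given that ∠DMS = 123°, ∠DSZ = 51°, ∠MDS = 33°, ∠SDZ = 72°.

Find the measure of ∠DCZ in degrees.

∠DCZ = 84°

1. ∠DMZ = 51°  [same arc ZD]
2. ∠DCM = 96°  [△DCM]
3. ∠DCZ = 84°  [linear pair at C on ZM]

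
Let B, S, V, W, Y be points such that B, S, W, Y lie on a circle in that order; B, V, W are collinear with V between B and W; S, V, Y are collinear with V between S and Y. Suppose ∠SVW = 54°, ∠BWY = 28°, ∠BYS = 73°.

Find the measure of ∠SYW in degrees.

1. ∠BVY = 54°  [vertical angles at V]
2. ∠WVY = 126°  [linear pair at V on BW]
3. ∠SYW = 26°  [△WVY]

∠SYW = 26°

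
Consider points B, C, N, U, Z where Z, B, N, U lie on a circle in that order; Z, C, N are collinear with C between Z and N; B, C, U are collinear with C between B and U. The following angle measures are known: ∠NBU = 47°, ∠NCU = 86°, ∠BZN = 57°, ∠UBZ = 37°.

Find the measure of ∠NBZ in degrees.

∠NBZ = 84°

1. ∠NZU = 47°  [same arc NU]
2. ∠UNZ = 37°  [same arc ZU]
3. ∠NUZ = 96°  [△ZNU]
4. ∠NBZ = 84°  [cyclic ZBNU, opposite ∠B+∠U]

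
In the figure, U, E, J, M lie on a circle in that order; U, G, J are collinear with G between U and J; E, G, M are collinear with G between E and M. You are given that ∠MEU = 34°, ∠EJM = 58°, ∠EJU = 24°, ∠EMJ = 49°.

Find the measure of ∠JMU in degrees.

∠JMU = 73°

1. ∠MJU = 34°  [same arc UM]
2. ∠JEM = 73°  [△EJM]
3. ∠JUM = 73°  [same arc JM]
4. ∠JMU = 73°  [△UJM]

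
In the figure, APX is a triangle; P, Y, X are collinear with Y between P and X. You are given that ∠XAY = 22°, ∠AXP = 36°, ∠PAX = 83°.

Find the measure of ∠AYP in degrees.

∠AYP = 58°

1. ∠AXY = 36°  [Y on ray XP]
2. ∠AYX = 122°  [△AYX]
3. ∠AYP = 58°  [linear pair at Y on PX]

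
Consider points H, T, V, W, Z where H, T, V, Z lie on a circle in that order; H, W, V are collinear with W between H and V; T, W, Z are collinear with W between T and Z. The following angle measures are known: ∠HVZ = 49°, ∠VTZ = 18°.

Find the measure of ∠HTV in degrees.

∠HTV = 67°

1. ∠VHZ = 18°  [same arc VZ]
2. ∠HZV = 113°  [△HVZ]
3. ∠HTV = 67°  [cyclic HTVZ, opposite ∠T+∠Z]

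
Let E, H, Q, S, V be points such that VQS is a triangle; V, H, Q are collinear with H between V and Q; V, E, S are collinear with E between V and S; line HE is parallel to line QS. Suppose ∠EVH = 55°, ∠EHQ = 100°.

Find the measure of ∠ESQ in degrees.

1. ∠EHV = 80°  [linear pair at H on VQ]
2. ∠HEV = 45°  [△VHE]
3. ∠HES = 135°  [linear pair at E on VS]
4. ∠ESQ = 45°  [HE∥QS, co-interior at S–E]

∠ESQ = 45°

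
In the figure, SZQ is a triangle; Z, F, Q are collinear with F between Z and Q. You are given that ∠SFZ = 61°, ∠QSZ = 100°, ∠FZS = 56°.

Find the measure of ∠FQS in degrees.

∠FQS = 24°

1. ∠QZS = 56°  [F on ray ZQ]
2. ∠SQZ = 24°  [△SZQ]
3. ∠FQS = 24°  [F on ray QZ]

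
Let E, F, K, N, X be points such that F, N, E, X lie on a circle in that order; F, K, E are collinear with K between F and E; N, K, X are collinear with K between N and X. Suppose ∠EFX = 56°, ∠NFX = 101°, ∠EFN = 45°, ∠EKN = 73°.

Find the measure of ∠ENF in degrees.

1. ∠ENX = 56°  [same arc EX]
2. ∠FEN = 51°  [△NKE]
3. ∠ENF = 84°  [△FNE]

∠ENF = 84°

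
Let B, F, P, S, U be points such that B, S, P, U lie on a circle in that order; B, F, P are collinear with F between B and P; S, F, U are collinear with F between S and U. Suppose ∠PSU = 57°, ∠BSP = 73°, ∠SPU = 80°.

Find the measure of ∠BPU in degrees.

1. ∠PBU = 57°  [same arc PU]
2. ∠BUP = 107°  [cyclic BSPU, opposite ∠S+∠U]
3. ∠BPU = 16°  [△BPU]

∠BPU = 16°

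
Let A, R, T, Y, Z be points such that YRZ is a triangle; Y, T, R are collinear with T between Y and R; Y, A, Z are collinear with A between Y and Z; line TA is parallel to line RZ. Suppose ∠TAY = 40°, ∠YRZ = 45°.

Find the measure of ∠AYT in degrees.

∠AYT = 95°

1. ∠RZY = 40°  [TA∥RZ, corresponding at A]
2. ∠RYZ = 95°  [△YRZ]
3. ∠AYT = 95°  [T on YR, A on YZ]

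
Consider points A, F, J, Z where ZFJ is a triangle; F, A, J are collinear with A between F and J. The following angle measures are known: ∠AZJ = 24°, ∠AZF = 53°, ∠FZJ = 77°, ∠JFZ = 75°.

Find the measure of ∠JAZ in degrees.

∠JAZ = 128°

1. ∠FJZ = 28°  [△ZFJ]
2. ∠AJZ = 28°  [A on ray JF]
3. ∠JAZ = 128°  [△ZAJ]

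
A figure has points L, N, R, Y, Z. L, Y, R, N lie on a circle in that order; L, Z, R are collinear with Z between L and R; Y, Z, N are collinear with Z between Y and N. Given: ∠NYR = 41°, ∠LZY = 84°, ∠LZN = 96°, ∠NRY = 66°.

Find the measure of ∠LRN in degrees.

1. ∠RNY = 73°  [△YRN]
2. ∠NZR = 84°  [vertical angles at Z]
3. ∠LRN = 23°  [△RZN]

∠LRN = 23°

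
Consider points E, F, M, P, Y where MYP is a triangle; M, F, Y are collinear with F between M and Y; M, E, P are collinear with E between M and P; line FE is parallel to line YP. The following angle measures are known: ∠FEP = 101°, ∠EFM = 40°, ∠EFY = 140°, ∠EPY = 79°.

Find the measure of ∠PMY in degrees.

1. ∠FEM = 79°  [linear pair at E on MP]
2. ∠EMF = 61°  [△MFE]
3. ∠PMY = 61°  [F on MY, E on MP]

∠PMY = 61°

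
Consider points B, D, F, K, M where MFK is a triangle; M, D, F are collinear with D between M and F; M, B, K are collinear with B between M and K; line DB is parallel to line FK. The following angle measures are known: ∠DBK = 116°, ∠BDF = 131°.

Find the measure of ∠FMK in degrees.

1. ∠DBM = 64°  [linear pair at B on MK]
2. ∠BDM = 49°  [linear pair at D on MF]
3. ∠BMD = 67°  [△MDB]
4. ∠FMK = 67°  [D on MF, B on MK]

∠FMK = 67°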